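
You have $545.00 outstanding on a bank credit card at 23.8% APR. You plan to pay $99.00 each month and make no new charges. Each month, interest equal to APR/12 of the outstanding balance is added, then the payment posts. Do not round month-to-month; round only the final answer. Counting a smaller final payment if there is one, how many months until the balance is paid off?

Monthly rate r = 23.8%/12 = 1.98333% = 0.0198333.
Recurrence: B ← B·(1+r) − $99.00.
Month 1: interest $10.81; balance after payment $456.81.
Month 2: interest $9.06; balance after payment $366.87.
Month 3: interest $7.28; balance after payment $275.15.
Month 4: interest $5.46; balance after payment $181.60.
Month 5: interest $3.60; balance after payment $86.20.
Month 6: interest $1.71; balance after payment $0.00.

6 payments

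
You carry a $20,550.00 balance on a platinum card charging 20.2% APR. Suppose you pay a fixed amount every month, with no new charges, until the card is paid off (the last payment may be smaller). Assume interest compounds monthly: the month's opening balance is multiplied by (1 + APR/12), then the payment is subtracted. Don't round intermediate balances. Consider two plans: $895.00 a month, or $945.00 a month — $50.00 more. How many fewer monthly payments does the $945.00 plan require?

Monthly rate r = 20.2%/12 = 1.68333% = 0.0168333.
At $895.00/mo: n = ⌈−ln(1 − rB₀/P)/ln(1+r)⌉ = 30 payments (last $241.94); total interest = total paid − $20,550.00 = $5,646.94.
At $945.00/mo: 28 payments (last $289.31); total interest $5,254.31.
Payments saved = 30 − 28 = 2.

2 fewer payments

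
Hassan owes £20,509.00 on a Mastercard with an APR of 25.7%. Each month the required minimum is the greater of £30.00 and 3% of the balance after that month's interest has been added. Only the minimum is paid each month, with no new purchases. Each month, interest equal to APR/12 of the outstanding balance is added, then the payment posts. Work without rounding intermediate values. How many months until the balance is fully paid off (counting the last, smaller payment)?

385 months

Monthly rate r = 25.7%/12 = 2.14167% = 0.0214167.
While 3% of the post-interest balance exceeds £30.00, each month B ← (B·(1+r))·(1 − 0.03), i.e. B shrinks by the factor (1+r)·0.97 = 0.99077.
This holds for months 1–329. Entering month 330 the balance is £971.88; 3% of the post-interest balance is now below £30.00, so the flat £30.00 minimum applies from here.
From month 330 a fixed £30.00 at rate r clears £971.88 in 56 more payments. Total: 329 + 56 = 385 months.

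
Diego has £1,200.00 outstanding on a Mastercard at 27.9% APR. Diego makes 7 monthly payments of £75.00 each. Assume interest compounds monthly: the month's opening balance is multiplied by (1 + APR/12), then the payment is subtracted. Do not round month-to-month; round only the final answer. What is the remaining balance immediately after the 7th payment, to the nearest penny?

Monthly rate r = 27.9%/12 = 2.325% = 0.02325.
Each month: B ← B·(1+r) − £75.00.
Month 1: interest £27.90; balance after payment £1,152.90.
Month 2: interest £26.80; balance after payment £1,104.70.
Month 3: interest £25.68; balance after payment £1,055.39.
Month 4: interest £24.54; balance after payment £1,004.93.
Month 5: interest £23.36; balance after payment £953.29.
Month 6: interest £22.16; balance after payment £900.46.
Month 7: interest £20.94; balance after payment £846.39.

£846.39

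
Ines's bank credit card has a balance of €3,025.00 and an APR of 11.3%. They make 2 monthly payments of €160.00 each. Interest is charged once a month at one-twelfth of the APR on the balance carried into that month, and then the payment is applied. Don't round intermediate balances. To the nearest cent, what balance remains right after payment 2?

Monthly rate r = 11.3%/12 = 0.941667% = 0.00941667.
Each month: B ← B·(1+r) − €160.00.
Month 1: interest €28.49; balance after payment €2,893.49.
Month 2: interest €27.25; balance after payment €2,760.73.

€2,760.73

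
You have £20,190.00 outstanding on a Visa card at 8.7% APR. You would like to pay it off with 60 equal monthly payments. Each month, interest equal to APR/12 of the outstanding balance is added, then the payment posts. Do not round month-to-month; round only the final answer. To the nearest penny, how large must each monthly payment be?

Monthly rate r = 8.7%/12 = 0.725% = 0.00725.
Level-payment amortization: P = B₀·r / (1 − (1+r)^(−n)) = 20190.00·0.00725 / (1 − 1.00725^(−60)).
Denominator 1 − (1+r)^(−60) = 0.351718787.
P = 146.377 / 0.351718787 ≈ 416.18.

£416.18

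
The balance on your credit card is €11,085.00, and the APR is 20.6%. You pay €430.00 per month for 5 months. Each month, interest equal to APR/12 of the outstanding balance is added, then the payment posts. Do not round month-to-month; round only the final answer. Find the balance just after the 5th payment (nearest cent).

Monthly rate r = 20.6%/12 = 1.71667% = 0.0171667.
Each month: B ← B·(1+r) − €430.00.
Month 1: interest €190.29; balance after payment €10,845.29.
Month 2: interest €186.18; balance after payment €10,601.47.
Month 3: interest €181.99; balance after payment €10,353.46.
Month 4: interest €177.73; balance after payment €10,101.20.
Month 5: interest €173.40; balance after payment €9,844.60.

€9,844.60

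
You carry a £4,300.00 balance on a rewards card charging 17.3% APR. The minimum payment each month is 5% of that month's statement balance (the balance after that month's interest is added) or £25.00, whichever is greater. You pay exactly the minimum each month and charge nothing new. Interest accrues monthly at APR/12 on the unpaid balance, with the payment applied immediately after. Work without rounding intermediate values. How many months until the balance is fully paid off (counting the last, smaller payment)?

82 months

Monthly rate r = 17.3%/12 = 1.44167% = 0.0144167.
While 5% of the post-interest balance exceeds £25.00, each month B ← (B·(1+r))·(1 − 0.05), i.e. B shrinks by the factor (1+r)·0.95 = 0.9637.
This holds for months 1–59. Entering month 60 the balance is £485.21; 5% of the post-interest balance is now below £25.00, so the flat £25.00 minimum applies from here.
From month 60 a fixed £25.00 at rate r clears £485.21 in 23 more payments. Total: 59 + 23 = 82 months.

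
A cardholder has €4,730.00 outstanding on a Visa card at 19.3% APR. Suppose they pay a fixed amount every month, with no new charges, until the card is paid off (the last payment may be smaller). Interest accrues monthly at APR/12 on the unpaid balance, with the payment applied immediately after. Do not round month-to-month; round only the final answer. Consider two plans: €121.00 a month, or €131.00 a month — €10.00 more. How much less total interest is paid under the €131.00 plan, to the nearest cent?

€376.95

Monthly rate r = 19.3%/12 = 1.60833% = 0.0160833.
At €121.00/mo: n = ⌈−ln(1 − rB₀/P)/ln(1+r)⌉ = 63 payments (last €11.80); total interest = total paid − €4,730.00 = €2,783.80.
At €131.00/mo: 55 payments (last €62.85); total interest €2,406.85.
Interest saved = €2,783.80 − €2,406.85 = €376.95.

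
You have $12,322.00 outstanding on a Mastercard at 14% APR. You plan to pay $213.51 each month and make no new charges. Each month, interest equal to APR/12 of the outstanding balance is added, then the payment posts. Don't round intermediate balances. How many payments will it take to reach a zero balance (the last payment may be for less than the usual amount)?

Monthly rate r = 14%/12 = 1.16667% = 0.0116667.
Recurrence: B ← B·(1+r) − $213.51.
Month 1: interest $143.76; balance after payment $12,252.25.
Month 2: interest $142.94; balance after payment $12,181.68.
Closed form: n = −ln(1 − rB₀/P)/ln(1+r) = −ln(0.3267)/ln(1.01167) ≈ 96.448, so the balance reaches zero during payment 97.

97 months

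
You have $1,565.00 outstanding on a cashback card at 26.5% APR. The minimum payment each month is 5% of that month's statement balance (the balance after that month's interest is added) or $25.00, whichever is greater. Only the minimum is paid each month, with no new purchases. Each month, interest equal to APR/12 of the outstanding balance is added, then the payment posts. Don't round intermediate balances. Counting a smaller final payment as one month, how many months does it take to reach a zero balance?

Monthly rate r = 26.5%/12 = 2.20833% = 0.0220833.
While 5% of the post-interest balance exceeds $25.00, each month B ← (B·(1+r))·(1 − 0.05), i.e. B shrinks by the factor (1+r)·0.95 = 0.97098.
This holds for months 1–40. Entering month 41 the balance is $481.85; 5% of the post-interest balance is now below $25.00, so the flat $25.00 minimum applies from here.
From month 41 a fixed $25.00 at rate r clears $481.85 in 26 more payments. Total: 40 + 26 = 66 months.

66 months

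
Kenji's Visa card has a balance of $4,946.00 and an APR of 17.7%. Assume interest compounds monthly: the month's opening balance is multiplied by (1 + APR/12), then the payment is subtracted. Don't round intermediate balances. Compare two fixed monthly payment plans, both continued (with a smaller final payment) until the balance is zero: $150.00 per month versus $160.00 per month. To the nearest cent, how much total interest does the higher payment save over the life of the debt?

Monthly rate r = 17.7%/12 = 1.475% = 0.01475.
At $150.00/mo: n = ⌈−ln(1 − rB₀/P)/ln(1+r)⌉ = 46 payments (last $75.30); total interest = total paid − $4,946.00 = $1,879.30.
At $160.00/mo: 42 payments (last $92.05); total interest $1,706.05.
Interest saved = $1,879.30 − $1,706.05 = $173.25.

$173.25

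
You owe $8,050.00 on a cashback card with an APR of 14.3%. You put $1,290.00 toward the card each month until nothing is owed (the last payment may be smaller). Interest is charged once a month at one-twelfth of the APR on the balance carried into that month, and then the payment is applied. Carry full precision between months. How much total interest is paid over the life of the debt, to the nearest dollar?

Monthly rate r = 14.3%/12 = 1.19167% = 0.0119167.
Payoff takes n = ⌈−ln(1 − rB₀/P)/ln(1+r)⌉ = ⌈6.523⌉ = 7 payments; the last is $676.68.
Total paid = 6·$1,290.00 + $676.68 = $8,416.68.
Total interest = total paid − principal = $8,416.68 − $8,050.00 = $366.68.

$367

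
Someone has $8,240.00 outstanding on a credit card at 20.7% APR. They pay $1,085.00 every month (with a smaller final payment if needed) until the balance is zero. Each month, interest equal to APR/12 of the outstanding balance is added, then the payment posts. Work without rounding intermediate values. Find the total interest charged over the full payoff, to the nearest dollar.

$670

Monthly rate r = 20.7%/12 = 1.725% = 0.01725.
Payoff takes n = ⌈−ln(1 − rB₀/P)/ln(1+r)⌉ = ⌈8.210⌉ = 9 payments; the last is $229.56.
Total paid = 8·$1,085.00 + $229.56 = $8,909.56.
Total interest = total paid − principal = $8,909.56 − $8,240.00 = $669.56.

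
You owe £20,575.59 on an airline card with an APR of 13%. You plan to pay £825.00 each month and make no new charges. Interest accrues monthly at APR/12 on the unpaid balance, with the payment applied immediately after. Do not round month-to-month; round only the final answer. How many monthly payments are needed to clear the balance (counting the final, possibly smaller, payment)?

Monthly rate r = 13%/12 = 1.08333% = 0.0108333.
Recurrence: B ← B·(1+r) − £825.00.
Month 1: interest £222.90; balance after payment £19,973.49.
Month 2: interest £216.38; balance after payment £19,364.87.
Closed form: n = −ln(1 − rB₀/P)/ln(1+r) = −ln(0.72982)/ln(1.01083) ≈ 29.231, so the balance reaches zero during payment 30.

30 payments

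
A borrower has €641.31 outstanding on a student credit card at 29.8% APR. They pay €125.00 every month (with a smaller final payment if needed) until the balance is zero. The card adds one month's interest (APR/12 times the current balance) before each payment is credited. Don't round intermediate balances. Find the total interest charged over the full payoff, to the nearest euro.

€54

Monthly rate r = 29.8%/12 = 2.48333% = 0.0248333.
Payoff takes n = ⌈−ln(1 − rB₀/P)/ln(1+r)⌉ = ⌈5.556⌉ = 6 payments; the last is €69.86.
Total paid = 5·€125.00 + €69.86 = €694.86.
Total interest = total paid − principal = €694.86 − €641.31 = €53.55.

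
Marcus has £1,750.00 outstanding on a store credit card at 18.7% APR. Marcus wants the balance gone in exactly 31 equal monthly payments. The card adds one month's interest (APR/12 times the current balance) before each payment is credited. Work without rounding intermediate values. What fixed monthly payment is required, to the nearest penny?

£71.61

Monthly rate r = 18.7%/12 = 1.55833% = 0.0155833.
Level-payment amortization: P = B₀·r / (1 − (1+r)^(−n)) = 1750.00·0.0155833 / (1 − 1.01558^(−31)).
Denominator 1 − (1+r)^(−31) = 0.380819198.
P = 27.2708 / 0.380819198 ≈ 71.61.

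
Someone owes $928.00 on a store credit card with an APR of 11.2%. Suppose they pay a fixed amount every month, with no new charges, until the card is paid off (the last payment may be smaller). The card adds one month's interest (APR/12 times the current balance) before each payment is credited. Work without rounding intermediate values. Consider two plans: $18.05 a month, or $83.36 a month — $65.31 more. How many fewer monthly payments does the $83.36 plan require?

Monthly rate r = 11.2%/12 = 0.933333% = 0.00933333.
At $18.05/mo: n = ⌈−ln(1 − rB₀/P)/ln(1+r)⌉ = 71 payments (last $6.51); total interest = total paid − $928.00 = $342.01.
At $83.36/mo: 12 payments (last $67.50); total interest $56.46.
Payments saved = 71 − 12 = 59.

59 fewer payments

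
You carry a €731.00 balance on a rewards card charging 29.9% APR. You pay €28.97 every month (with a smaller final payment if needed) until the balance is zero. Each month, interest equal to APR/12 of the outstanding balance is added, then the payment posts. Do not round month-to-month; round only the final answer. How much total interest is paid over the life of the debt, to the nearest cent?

€435.35

Monthly rate r = 29.9%/12 = 2.49167% = 0.0249167.
Payoff takes n = ⌈−ln(1 − rB₀/P)/ln(1+r)⌉ = ⌈40.258⌉ = 41 payments; the last is €7.55.
Total paid = 40·€28.97 + €7.55 = €1,166.35.
Total interest = total paid − principal = €1,166.35 − €731.00 = €435.35.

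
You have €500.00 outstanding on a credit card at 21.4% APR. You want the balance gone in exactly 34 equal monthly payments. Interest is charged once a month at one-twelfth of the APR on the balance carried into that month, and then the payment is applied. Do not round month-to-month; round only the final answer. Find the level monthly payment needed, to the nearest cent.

€19.74

Monthly rate r = 21.4%/12 = 1.78333% = 0.0178333.
Level-payment amortization: P = B₀·r / (1 − (1+r)^(−n)) = 500.00·0.0178333 / (1 − 1.01783^(−34)).
Denominator 1 − (1+r)^(−34) = 0.451731578.
P = 8.91667 / 0.451731578 ≈ 19.74.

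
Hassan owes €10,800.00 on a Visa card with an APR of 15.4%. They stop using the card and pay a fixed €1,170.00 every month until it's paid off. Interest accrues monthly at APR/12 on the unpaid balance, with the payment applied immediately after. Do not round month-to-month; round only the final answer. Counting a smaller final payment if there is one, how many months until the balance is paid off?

Monthly rate r = 15.4%/12 = 1.28333% = 0.0128333.
Recurrence: B ← B·(1+r) − €1,170.00.
Month 1: interest €138.60; balance after payment €9,768.60.
Month 2: interest €125.36; balance after payment €8,723.96.
Closed form: n = −ln(1 − rB₀/P)/ln(1+r) = −ln(0.88154)/ln(1.01283) ≈ 9.888, so the balance reaches zero during payment 10.

10 payments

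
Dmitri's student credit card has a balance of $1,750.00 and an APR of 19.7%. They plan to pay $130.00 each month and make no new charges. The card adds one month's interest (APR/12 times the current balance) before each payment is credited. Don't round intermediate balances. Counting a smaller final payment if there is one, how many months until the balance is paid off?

Monthly rate r = 19.7%/12 = 1.64167% = 0.0164167.
Recurrence: B ← B·(1+r) − $130.00.
Month 1: interest $28.73; balance after payment $1,648.73.
Month 2: interest $27.07; balance after payment $1,545.80.
Closed form: n = −ln(1 − rB₀/P)/ln(1+r) = −ln(0.77901)/ln(1.01642) ≈ 15.337, so the balance reaches zero during payment 16.

16 payments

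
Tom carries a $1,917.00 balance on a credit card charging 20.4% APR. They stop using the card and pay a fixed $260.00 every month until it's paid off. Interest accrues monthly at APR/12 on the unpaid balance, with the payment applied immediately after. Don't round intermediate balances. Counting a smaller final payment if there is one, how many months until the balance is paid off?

Monthly rate r = 20.4%/12 = 1.7% = 0.017.
Recurrence: B ← B·(1+r) − $260.00.
Month 1: interest $32.59; balance after payment $1,689.59.
Month 2: interest $28.72; balance after payment $1,458.31.
Closed form: n = −ln(1 − rB₀/P)/ln(1+r) = −ln(0.87466)/ln(1.017) ≈ 7.945, so the balance reaches zero during payment 8.

8 payments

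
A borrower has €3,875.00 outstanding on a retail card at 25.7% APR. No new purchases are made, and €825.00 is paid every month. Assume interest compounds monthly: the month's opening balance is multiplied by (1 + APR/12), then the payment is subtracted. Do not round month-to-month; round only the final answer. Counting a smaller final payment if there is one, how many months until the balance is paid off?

Monthly rate r = 25.7%/12 = 2.14167% = 0.0214167.
Recurrence: B ← B·(1+r) − €825.00.
Month 1: interest €82.99; balance after payment €3,132.99.
Month 2: interest €67.10; balance after payment €2,375.09.
Month 3: interest €50.87; balance after payment €1,600.95.
Month 4: interest €34.29; balance after payment €810.24.
Month 5: interest €17.35; balance after payment €2.59.
Month 6: interest €0.06; balance after payment €0.00.

6 payments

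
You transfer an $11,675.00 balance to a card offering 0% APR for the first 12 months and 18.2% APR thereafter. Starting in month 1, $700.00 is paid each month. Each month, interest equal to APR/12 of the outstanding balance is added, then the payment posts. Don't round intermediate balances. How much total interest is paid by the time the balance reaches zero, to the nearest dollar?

$148

Promo months 1–12 at r₀ = 0%/12 = 0; months 13+ at r₁ = 18.2%/12 = 0.0151667.
After month 12 (no interest yet): B = $11,675.00 − 12·$700.00 = $3,275.00.
Then at r₁ with $700.00/mo: n₂ = −ln(1 − r₁·B/P)/ln(1+r₁) ≈ 4.89 → 5 more payments.
Total paid = 16·$700.00 + $623.21 = $11,823.21; interest = $11,823.21 − $11,675.00 = $148.21.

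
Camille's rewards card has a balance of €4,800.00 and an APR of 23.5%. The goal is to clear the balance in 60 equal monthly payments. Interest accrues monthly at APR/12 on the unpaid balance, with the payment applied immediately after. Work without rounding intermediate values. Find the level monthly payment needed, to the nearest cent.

€136.70

Monthly rate r = 23.5%/12 = 1.95833% = 0.0195833.
Level-payment amortization: P = B₀·r / (1 − (1+r)^(−n)) = 4800.00·0.0195833 / (1 − 1.01958^(−60)).
Denominator 1 − (1+r)^(−60) = 0.687653717.
P = 94 / 0.687653717 ≈ 136.70.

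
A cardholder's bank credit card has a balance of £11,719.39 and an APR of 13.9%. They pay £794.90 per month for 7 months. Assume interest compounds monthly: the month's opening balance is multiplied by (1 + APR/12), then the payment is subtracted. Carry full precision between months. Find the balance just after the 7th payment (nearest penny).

Monthly rate r = 13.9%/12 = 1.15833% = 0.0115833.
Each month: B ← B·(1+r) − £794.90.
Month 1: interest £135.75; balance after payment £11,060.24.
Month 2: interest £128.11; balance after payment £10,393.45.
Month 3: interest £120.39; balance after payment £9,718.94.
Month 4: interest £112.58; balance after payment £9,036.62.
Month 5: interest £104.67; balance after payment £8,346.40.
Month 6: interest £96.68; balance after payment £7,648.18.
Month 7: interest £88.59; balance after payment £6,941.87.

£6,941.87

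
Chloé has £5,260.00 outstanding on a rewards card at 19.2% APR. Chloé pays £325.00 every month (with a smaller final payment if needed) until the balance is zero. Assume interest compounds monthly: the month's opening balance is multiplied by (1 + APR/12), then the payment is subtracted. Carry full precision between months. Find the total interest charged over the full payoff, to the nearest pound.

Monthly rate r = 19.2%/12 = 1.6% = 0.016.
Payoff takes n = ⌈−ln(1 − rB₀/P)/ln(1+r)⌉ = ⌈18.880⌉ = 19 payments; the last is £286.34.
Total paid = 18·£325.00 + £286.34 = £6,136.34.
Total interest = total paid − principal = £6,136.34 − £5,260.00 = £876.34.

£876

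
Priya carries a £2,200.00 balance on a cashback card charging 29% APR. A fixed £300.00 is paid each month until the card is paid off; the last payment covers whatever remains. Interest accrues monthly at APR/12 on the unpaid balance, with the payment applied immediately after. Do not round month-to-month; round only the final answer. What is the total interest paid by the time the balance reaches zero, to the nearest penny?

Monthly rate r = 29%/12 = 2.41667% = 0.0241667.
Payoff takes n = ⌈−ln(1 − rB₀/P)/ln(1+r)⌉ = ⌈8.169⌉ = 9 payments; the last is £51.20.
Total paid = 8·£300.00 + £51.20 = £2,451.20.
Total interest = total paid − principal = £2,451.20 − £2,200.00 = £251.20.

£251.20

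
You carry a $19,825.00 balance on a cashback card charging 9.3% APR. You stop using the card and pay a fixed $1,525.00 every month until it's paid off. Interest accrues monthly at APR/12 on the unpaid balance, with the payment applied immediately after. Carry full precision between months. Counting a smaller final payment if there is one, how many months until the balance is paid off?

14 payments

Monthly rate r = 9.3%/12 = 0.775% = 0.00775.
Recurrence: B ← B·(1+r) − $1,525.00.
Month 1: interest $153.64; balance after payment $18,453.64.
Month 2: interest $143.02; balance after payment $17,071.66.
Closed form: n = −ln(1 − rB₀/P)/ln(1+r) = −ln(0.89925)/ln(1.00775) ≈ 13.756, so the balance reaches zero during payment 14.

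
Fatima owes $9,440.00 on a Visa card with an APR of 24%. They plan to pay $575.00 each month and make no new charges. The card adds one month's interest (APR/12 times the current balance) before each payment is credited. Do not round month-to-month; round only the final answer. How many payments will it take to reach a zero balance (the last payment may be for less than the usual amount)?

Monthly rate r = 24%/12 = 2% = 0.02.
Recurrence: B ← B·(1+r) − $575.00.
Month 1: interest $188.80; balance after payment $9,053.80.
Month 2: interest $181.08; balance after payment $8,659.88.
Closed form: n = −ln(1 − rB₀/P)/ln(1+r) = −ln(0.67165)/ln(1.02) ≈ 20.099, so the balance reaches zero during payment 21.

21 months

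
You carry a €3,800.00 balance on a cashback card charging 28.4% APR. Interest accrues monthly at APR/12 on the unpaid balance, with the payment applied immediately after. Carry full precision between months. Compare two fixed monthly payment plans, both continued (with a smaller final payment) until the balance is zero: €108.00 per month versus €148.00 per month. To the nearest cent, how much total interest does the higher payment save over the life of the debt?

Monthly rate r = 28.4%/12 = 2.36667% = 0.0236667.
At €108.00/mo: n = ⌈−ln(1 − rB₀/P)/ln(1+r)⌉ = 77 payments (last €48.10); total interest = total paid − €3,800.00 = €4,456.10.
At €148.00/mo: 40 payments (last €147.89); total interest €2,119.89.
Interest saved = €4,456.10 − €2,119.89 = €2,336.21.

€2,336.21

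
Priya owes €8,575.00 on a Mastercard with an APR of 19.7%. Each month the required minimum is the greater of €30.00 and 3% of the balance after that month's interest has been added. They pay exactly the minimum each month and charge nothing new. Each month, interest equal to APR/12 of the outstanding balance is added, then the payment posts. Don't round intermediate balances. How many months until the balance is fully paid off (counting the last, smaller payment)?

Monthly rate r = 19.7%/12 = 1.64167% = 0.0164167.
While 3% of the post-interest balance exceeds €30.00, each month B ← (B·(1+r))·(1 − 0.03), i.e. B shrinks by the factor (1+r)·0.97 = 0.98592.
This holds for months 1–153. Entering month 154 the balance is €980.15; 3% of the post-interest balance is now below €30.00, so the flat €30.00 minimum applies from here.
From month 154 a fixed €30.00 at rate r clears €980.15 in 48 more payments. Total: 153 + 48 = 201 months.

201 months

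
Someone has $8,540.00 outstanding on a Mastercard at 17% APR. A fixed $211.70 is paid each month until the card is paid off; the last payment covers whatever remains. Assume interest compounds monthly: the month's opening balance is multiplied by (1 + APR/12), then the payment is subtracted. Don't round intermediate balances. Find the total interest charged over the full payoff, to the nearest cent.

$4,213.34

Monthly rate r = 17%/12 = 1.41667% = 0.0141667.
Payoff takes n = ⌈−ln(1 − rB₀/P)/ln(1+r)⌉ = ⌈60.241⌉ = 61 payments; the last is $51.34.
Total paid = 60·$211.70 + $51.34 = $12,753.34.
Total interest = total paid − principal = $12,753.34 − $8,540.00 = $4,213.34.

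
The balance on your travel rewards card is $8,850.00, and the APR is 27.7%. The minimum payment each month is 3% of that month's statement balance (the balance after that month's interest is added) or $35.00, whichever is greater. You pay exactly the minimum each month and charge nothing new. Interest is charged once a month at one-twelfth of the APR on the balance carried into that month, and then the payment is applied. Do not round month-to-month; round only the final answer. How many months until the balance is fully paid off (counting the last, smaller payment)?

330 months

Monthly rate r = 27.7%/12 = 2.30833% = 0.0230833.
While 3% of the post-interest balance exceeds $35.00, each month B ← (B·(1+r))·(1 − 0.03), i.e. B shrinks by the factor (1+r)·0.97 = 0.99239.
This holds for months 1–269. Entering month 270 the balance is $1,133.97; 3% of the post-interest balance is now below $35.00, so the flat $35.00 minimum applies from here.
From month 270 a fixed $35.00 at rate r clears $1,133.97 in 61 more payments. Total: 269 + 61 = 330 months.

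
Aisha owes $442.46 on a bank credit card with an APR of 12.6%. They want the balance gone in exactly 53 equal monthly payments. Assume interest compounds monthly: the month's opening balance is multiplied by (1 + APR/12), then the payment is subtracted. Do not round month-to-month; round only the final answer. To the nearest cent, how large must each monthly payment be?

Monthly rate r = 12.6%/12 = 1.05% = 0.0105.
Level-payment amortization: P = B₀·r / (1 − (1+r)^(−n)) = 442.46·0.0105 / (1 − 1.0105^(−53)).
Denominator 1 − (1+r)^(−53) = 0.425122708.
P = 4.64583 / 0.425122708 ≈ 10.93.

$10.93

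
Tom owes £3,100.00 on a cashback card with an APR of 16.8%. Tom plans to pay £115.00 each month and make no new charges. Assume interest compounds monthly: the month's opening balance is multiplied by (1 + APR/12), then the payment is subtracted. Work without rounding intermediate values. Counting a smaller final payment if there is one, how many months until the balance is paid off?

35 months

Monthly rate r = 16.8%/12 = 1.4% = 0.014.
Recurrence: B ← B·(1+r) − £115.00.
Month 1: interest £43.40; balance after payment £3,028.40.
Month 2: interest £42.40; balance after payment £2,955.80.
Closed form: n = −ln(1 − rB₀/P)/ln(1+r) = −ln(0.62261)/ln(1.014) ≈ 34.082, so the balance reaches zero during payment 35.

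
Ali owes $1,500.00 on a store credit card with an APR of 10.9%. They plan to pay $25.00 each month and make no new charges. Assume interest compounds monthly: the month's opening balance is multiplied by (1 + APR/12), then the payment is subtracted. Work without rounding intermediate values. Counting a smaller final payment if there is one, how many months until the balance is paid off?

88 months

Monthly rate r = 10.9%/12 = 0.908333% = 0.00908333.
Recurrence: B ← B·(1+r) − $25.00.
Month 1: interest $13.62; balance after payment $1,488.62.
Month 2: interest $13.52; balance after payment $1,477.15.
Closed form: n = −ln(1 − rB₀/P)/ln(1+r) = −ln(0.455)/ln(1.00908) ≈ 87.086, so the balance reaches zero during payment 88.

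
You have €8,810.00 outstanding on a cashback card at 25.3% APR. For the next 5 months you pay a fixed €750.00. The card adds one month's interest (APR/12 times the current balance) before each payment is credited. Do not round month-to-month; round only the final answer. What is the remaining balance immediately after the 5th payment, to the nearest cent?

Monthly rate r = 25.3%/12 = 2.10833% = 0.0210833.
Each month: B ← B·(1+r) − €750.00.
Month 1: interest €185.74; balance after payment €8,245.74.
Month 2: interest €173.85; balance after payment €7,669.59.
Month 3: interest €161.70; balance after payment €7,081.29.
Month 4: interest €149.30; balance after payment €6,480.59.
Month 5: interest €136.63; balance after payment €5,867.22.

€5,867.22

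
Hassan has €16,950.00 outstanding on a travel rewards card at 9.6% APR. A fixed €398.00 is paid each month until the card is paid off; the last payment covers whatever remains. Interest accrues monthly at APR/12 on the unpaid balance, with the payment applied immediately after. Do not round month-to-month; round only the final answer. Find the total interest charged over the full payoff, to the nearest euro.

Monthly rate r = 9.6%/12 = 0.8% = 0.008.
Payoff takes n = ⌈−ln(1 − rB₀/P)/ln(1+r)⌉ = ⌈52.281⌉ = 53 payments; the last is €112.06.
Total paid = 52·€398.00 + €112.06 = €20,808.06.
Total interest = total paid − principal = €20,808.06 − €16,950.00 = €3,858.06.

€3,858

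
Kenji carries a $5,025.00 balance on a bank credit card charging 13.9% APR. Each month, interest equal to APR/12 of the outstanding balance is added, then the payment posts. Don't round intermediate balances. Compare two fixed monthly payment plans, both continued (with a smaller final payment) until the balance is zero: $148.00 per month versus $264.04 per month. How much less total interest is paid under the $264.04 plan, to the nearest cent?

$711.92

Monthly rate r = 13.9%/12 = 1.15833% = 0.0115833.
At $148.00/mo: n = ⌈−ln(1 − rB₀/P)/ln(1+r)⌉ = 44 payments (last $57.73); total interest = total paid − $5,025.00 = $1,396.73.
At $264.04/mo: 22 payments (last $164.97); total interest $684.81.
Interest saved = $1,396.73 − $684.81 = $711.92.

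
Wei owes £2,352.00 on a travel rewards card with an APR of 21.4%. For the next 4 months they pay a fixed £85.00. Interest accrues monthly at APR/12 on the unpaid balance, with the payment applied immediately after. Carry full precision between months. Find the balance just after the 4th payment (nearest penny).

Monthly rate r = 21.4%/12 = 1.78333% = 0.0178333.
Each month: B ← B·(1+r) − £85.00.
Month 1: interest £41.94; balance after payment £2,308.94.
Month 2: interest £41.18; balance after payment £2,265.12.
Month 3: interest £40.39; balance after payment £2,220.51.
Month 4: interest £39.60; balance after payment £2,175.11.

£2,175.11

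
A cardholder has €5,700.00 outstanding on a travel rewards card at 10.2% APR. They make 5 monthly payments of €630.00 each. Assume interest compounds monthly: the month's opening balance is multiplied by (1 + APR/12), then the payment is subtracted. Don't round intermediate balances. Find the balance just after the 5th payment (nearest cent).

€2,742.40

Monthly rate r = 10.2%/12 = 0.85% = 0.0085.
Each month: B ← B·(1+r) − €630.00.
Month 1: interest €48.45; balance after payment €5,118.45.
Month 2: interest €43.51; balance after payment €4,531.96.
Month 3: interest €38.52; balance after payment €3,940.48.
Month 4: interest €33.49; balance after payment €3,343.97.
Month 5: interest €28.42; balance after payment €2,742.40.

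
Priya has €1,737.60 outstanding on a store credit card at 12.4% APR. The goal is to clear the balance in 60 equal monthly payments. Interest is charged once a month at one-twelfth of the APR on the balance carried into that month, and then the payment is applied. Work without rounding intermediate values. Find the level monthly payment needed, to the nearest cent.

€39.00

Monthly rate r = 12.4%/12 = 1.03333% = 0.0103333.
Level-payment amortization: P = B₀·r / (1 − (1+r)^(−n)) = 1737.60·0.0103333 / (1 − 1.01033^(−60)).
Denominator 1 − (1+r)^(−60) = 0.460341402.
P = 17.9552 / 0.460341402 ≈ 39.00.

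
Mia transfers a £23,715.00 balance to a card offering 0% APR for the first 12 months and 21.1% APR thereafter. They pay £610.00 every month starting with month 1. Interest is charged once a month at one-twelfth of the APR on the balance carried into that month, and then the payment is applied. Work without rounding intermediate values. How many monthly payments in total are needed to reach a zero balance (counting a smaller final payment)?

49 months

Promo months 1–12 at r₀ = 0%/12 = 0; months 13+ at r₁ = 21.1%/12 = 0.0175833.
After month 12 (no interest yet): B = £23,715.00 − 12·£610.00 = £16,395.00.
Then at r₁ with £610.00/mo: n₂ = −ln(1 − r₁·B/P)/ln(1+r₁) ≈ 36.70 → 37 more payments.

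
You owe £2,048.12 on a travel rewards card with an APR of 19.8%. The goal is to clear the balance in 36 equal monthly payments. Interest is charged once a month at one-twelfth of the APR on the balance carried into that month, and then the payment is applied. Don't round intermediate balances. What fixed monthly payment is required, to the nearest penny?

£75.91

Monthly rate r = 19.8%/12 = 1.65% = 0.0165.
Level-payment amortization: P = B₀·r / (1 − (1+r)^(−n)) = 2048.12·0.0165 / (1 − 1.0165^(−36)).
Denominator 1 − (1+r)^(−36) = 0.445202861.
P = 33.794 / 0.445202861 ≈ 75.91.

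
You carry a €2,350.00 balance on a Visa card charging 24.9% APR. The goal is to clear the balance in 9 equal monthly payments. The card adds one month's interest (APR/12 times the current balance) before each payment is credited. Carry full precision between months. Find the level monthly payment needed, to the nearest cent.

Monthly rate r = 24.9%/12 = 2.075% = 0.02075.
Level-payment amortization: P = B₀·r / (1 − (1+r)^(−n)) = 2350.00·0.02075 / (1 − 1.02075^(−9)).
Denominator 1 − (1+r)^(−9) = 0.168761782.
P = 48.7625 / 0.168761782 ≈ 288.94.

€288.94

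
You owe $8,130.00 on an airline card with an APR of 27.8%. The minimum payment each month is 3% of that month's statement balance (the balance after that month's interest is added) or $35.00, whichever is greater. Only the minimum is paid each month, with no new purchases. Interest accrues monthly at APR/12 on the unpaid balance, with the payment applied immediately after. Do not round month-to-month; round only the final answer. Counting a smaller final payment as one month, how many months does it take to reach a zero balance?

Monthly rate r = 27.8%/12 = 2.31667% = 0.0231667.
While 3% of the post-interest balance exceeds $35.00, each month B ← (B·(1+r))·(1 − 0.03), i.e. B shrinks by the factor (1+r)·0.97 = 0.99247.
This holds for months 1–260. Entering month 261 the balance is $1,139.73; 3% of the post-interest balance is now below $35.00, so the flat $35.00 minimum applies from here.
From month 261 a fixed $35.00 at rate r clears $1,139.73 in 62 more payments. Total: 260 + 62 = 322 months.

322 months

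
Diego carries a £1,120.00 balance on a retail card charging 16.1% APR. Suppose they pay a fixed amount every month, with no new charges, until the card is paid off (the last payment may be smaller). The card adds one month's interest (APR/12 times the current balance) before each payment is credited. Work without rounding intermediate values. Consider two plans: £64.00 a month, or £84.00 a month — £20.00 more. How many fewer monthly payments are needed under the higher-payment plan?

6 fewer payments

Monthly rate r = 16.1%/12 = 1.34167% = 0.0134167.
At £64.00/mo: n = ⌈−ln(1 − rB₀/P)/ln(1+r)⌉ = 21 payments (last £5.11); total interest = total paid − £1,120.00 = £165.11.
At £84.00/mo: 15 payments (last £66.35); total interest £122.35.
Payments saved = 21 − 15 = 6.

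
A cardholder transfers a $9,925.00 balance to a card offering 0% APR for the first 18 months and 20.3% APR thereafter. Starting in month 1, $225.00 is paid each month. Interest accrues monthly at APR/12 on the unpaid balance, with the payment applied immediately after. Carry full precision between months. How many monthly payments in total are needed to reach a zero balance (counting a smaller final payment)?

Promo months 1–18 at r₀ = 0%/12 = 0; months 19+ at r₁ = 20.3%/12 = 0.0169167.
After month 18 (no interest yet): B = $9,925.00 − 18·$225.00 = $5,875.00.
Then at r₁ with $225.00/mo: n₂ = −ln(1 − r₁·B/P)/ln(1+r₁) ≈ 34.75 → 35 more payments.

53 payments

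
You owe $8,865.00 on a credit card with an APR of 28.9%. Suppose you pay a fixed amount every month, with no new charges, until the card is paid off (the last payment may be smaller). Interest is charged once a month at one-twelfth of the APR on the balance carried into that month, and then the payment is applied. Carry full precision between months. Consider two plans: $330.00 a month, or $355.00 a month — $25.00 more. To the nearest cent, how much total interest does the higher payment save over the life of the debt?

$716.67

Monthly rate r = 28.9%/12 = 2.40833% = 0.0240833.
At $330.00/mo: n = ⌈−ln(1 − rB₀/P)/ln(1+r)⌉ = 44 payments (last $248.68); total interest = total paid − $8,865.00 = $5,573.68.
At $355.00/mo: 39 payments (last $232.01); total interest $4,857.01.
Interest saved = $5,573.68 − $4,857.01 = $716.67.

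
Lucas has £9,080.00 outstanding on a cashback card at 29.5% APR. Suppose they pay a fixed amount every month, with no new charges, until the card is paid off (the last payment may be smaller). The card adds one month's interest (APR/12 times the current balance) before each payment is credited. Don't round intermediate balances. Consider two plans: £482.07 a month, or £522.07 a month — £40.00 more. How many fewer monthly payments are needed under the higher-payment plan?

Monthly rate r = 29.5%/12 = 2.45833% = 0.0245833.
At £482.07/mo: n = ⌈−ln(1 − rB₀/P)/ln(1+r)⌉ = 26 payments (last £292.73); total interest = total paid − £9,080.00 = £3,264.48.
At £522.07/mo: 23 payments (last £506.56); total interest £2,912.10.
Payments saved = 26 − 23 = 3.

3 fewer payments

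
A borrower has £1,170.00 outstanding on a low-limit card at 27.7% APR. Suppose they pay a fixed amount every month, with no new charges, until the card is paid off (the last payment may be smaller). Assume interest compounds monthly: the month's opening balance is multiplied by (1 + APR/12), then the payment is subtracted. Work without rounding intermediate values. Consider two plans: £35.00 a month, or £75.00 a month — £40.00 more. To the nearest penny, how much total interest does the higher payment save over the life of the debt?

Monthly rate r = 27.7%/12 = 2.30833% = 0.0230833.
At £35.00/mo: n = ⌈−ln(1 − rB₀/P)/ln(1+r)⌉ = 65 payments (last £25.09); total interest = total paid − £1,170.00 = £1,095.09.
At £75.00/mo: 20 payments (last £42.43); total interest £297.43.
Interest saved = £1,095.09 − £297.43 = £797.66.

£797.66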